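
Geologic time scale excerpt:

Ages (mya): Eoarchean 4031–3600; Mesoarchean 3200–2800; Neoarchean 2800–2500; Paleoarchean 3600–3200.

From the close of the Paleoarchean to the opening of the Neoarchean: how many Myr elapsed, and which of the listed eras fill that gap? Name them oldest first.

End of Paleoarchean = 3200 Ma; start of Neoarchean = 2800 Ma.
Gap = 3200 − 2800 = 400 Myr.
Eras wholly inside 3200–2800 Ma: Mesoarchean (3200–2800).

400 million years; Mesoarchean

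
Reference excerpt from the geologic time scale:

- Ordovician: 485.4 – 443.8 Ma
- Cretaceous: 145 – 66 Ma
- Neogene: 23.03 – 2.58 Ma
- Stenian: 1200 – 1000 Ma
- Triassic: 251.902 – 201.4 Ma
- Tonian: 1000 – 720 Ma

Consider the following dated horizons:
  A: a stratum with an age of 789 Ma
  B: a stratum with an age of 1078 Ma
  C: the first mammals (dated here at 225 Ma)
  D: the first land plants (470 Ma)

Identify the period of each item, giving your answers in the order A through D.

A — Tonian; B — Stenian; C — Triassic; D — Ordovician

A: 789 Ma lies in 1000–720 Ma, so Tonian.
B: 1078 Ma lies in 1200–1000 Ma, so Stenian.
C: 225 Ma lies in 251.902–201.4 Ma, so Triassic.
D: 470 Ma lies in 485.4–443.8 Ma, so Ordovician.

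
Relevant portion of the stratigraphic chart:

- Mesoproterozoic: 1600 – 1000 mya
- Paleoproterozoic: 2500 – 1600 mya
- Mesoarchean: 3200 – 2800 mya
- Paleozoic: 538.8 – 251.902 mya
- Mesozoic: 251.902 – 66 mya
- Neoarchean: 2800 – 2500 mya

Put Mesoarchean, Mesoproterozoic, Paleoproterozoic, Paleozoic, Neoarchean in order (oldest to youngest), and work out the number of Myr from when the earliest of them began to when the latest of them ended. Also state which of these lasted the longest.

Mesoarchean → Neoarchean → Paleoproterozoic → Mesoproterozoic → Paleozoic; total span 2948.098 Myr; longest is Paleoproterozoic

Start ages (Ma): Mesoarchean 3200, Neoarchean 2800, Paleoproterozoic 2500, Mesoproterozoic 1600, Paleozoic 538.8.
Ordered oldest to youngest: Mesoarchean, Neoarchean, Paleoproterozoic, Mesoproterozoic, Paleozoic.
Span = 3200 − 251.902 = 2948.098 Myr.
Durations: Mesoarchean 400, Neoarchean 300, Paleoproterozoic 900, Mesoproterozoic 600, Paleozoic 286.898 → longest is Paleoproterozoic (900 Myr).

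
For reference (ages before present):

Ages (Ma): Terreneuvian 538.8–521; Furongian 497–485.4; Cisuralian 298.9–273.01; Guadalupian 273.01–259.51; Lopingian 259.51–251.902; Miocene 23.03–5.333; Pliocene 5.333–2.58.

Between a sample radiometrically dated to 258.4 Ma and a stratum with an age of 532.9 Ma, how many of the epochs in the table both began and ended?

The older date is 532.9 Ma and the younger is 258.4 Ma.
Epochs with start < 532.9 and end > 258.4 Ma: Furongian (497–485.4), Cisuralian (298.9–273.01), Guadalupian (273.01–259.51).
That is 3 complete epochs.

3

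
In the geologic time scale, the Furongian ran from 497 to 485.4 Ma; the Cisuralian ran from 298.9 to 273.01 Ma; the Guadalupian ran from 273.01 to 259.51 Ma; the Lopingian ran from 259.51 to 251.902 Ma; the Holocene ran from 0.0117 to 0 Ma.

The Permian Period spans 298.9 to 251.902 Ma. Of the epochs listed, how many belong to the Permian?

Epochs inside 298.9–251.902 Ma: Cisuralian, Guadalupian, Lopingian — 3 in total.

3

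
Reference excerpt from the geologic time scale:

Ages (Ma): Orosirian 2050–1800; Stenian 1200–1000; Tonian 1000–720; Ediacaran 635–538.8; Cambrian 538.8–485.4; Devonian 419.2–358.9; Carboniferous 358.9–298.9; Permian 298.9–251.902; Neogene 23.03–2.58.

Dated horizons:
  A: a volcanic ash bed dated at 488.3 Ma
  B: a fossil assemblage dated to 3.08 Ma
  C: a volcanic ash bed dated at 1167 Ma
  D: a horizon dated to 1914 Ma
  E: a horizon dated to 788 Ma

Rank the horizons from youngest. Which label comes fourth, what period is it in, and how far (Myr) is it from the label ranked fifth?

C, in the Stenian; 747 million years to D

Sorted youngest-first by Ma: B (3.08), A (488.3), E (788), C (1167), D (1914).
The fourth youngest is C at 1167 Ma, which lies in 1200–1000 Ma: the Stenian.
The fifth youngest is D at 1914 Ma; separation = |1167 − 1914| = 747 Myr.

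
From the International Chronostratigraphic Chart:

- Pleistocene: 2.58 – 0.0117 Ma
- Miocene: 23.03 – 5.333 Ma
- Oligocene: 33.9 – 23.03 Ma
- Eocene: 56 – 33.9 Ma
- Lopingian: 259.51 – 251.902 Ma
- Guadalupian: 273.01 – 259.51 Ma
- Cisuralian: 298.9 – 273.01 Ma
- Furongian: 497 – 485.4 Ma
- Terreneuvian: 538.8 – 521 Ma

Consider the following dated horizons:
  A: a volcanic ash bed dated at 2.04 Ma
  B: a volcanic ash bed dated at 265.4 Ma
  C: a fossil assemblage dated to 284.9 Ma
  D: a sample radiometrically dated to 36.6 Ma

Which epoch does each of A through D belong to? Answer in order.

A — Pleistocene; B — Guadalupian; C — Cisuralian; D — Eocene

Match each age against the start–end ranges in the excerpt: A = 2.04 Ma → Pleistocene (2.58–0.0117); B = 265.4 Ma → Guadalupian (273.01–259.51); C = 284.9 Ma → Cisuralian (298.9–273.01); D = 36.6 Ma → Eocene (56–33.9).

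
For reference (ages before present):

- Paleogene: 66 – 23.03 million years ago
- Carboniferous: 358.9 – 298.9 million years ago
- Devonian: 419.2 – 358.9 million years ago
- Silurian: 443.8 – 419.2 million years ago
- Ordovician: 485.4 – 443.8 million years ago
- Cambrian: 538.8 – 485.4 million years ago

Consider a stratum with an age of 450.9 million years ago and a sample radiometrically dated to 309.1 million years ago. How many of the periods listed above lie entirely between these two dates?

450.9 Ma sits inside the Ordovician (485.4–443.8) and 309.1 Ma inside the Carboniferous (358.9–298.9); neither of those is wholly between the two dates.
The listed periods lying completely between them are Silurian, Devonian — 2 in all.

2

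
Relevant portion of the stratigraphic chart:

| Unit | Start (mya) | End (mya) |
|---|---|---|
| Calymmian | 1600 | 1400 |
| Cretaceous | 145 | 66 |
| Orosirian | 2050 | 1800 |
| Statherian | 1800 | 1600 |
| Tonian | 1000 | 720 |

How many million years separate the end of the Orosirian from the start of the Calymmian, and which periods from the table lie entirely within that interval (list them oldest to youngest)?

The Orosirian closes at 1800 Ma and the Calymmian opens at 1600 Ma, so the interval is 1800 − 1600 = 200 Myr.
A period fits inside if it starts at or after 1800 Ma and ends at or before 1600 Ma; oldest first that gives Statherian.

200 million years; Statherian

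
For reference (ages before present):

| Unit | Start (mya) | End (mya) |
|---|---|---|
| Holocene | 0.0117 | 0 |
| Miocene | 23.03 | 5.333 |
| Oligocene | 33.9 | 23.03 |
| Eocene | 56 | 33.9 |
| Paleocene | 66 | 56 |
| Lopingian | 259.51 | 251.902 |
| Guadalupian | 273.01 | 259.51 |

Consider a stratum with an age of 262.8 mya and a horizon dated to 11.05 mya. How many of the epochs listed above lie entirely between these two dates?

4

262.8 Ma sits inside the Guadalupian (273.01–259.51) and 11.05 Ma inside the Miocene (23.03–5.333); neither of those is wholly between the two dates.
The listed epochs lying completely between them are Lopingian, Paleocene, Eocene, Oligocene — 4 in all.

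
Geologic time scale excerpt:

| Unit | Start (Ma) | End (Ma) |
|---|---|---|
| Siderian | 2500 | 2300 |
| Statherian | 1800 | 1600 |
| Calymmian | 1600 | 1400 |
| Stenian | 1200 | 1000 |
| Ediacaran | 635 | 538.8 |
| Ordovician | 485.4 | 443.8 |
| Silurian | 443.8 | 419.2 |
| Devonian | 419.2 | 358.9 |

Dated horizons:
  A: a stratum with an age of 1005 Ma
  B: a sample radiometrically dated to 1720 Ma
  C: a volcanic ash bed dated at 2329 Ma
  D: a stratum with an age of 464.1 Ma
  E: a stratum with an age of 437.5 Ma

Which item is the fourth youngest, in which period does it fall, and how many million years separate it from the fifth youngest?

B, in the Statherian; 609 million years to C

Smaller Ma means younger, so youngest first: E 437.5 < D 464.1 < A 1005 < B 1720 < C 2329.
Counting 4 along gives B (1720 Ma); the excerpt puts that inside the Statherian, 1800–1600 Ma.
Next in line is C (2329 Ma), and 2329 − 1720 = 609 Myr.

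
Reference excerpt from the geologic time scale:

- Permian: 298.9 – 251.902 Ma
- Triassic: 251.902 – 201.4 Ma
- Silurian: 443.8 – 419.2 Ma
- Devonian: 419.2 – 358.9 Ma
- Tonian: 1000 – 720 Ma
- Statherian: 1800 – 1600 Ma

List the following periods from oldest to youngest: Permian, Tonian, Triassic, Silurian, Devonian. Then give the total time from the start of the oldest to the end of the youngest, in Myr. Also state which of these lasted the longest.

Start ages (Ma): Tonian 1000, Silurian 443.8, Devonian 419.2, Permian 298.9, Triassic 251.902.
Ordered oldest to youngest: Tonian, Silurian, Devonian, Permian, Triassic.
Span = 1000 − 201.4 = 798.6 Myr.
Durations: Devonian 60.3, Triassic 50.502, Tonian 280, Permian 46.998, Silurian 24.6 → longest is Tonian (280 Myr).

Tonian → Silurian → Devonian → Permian → Triassic; total span 798.6 Myr; longest is Tonian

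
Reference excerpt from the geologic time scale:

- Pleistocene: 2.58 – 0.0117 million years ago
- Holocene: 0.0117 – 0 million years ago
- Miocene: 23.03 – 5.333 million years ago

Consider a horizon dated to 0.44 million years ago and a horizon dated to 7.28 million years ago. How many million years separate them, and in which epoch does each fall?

6.84 million years apart; the first in the Pleistocene, the second in the Miocene

Elapsed time: 7.28 − 0.44 = 6.84 Myr.
0.44 Ma lies within 2.58–0.0117 Ma: Pleistocene.
7.28 Ma lies within 23.03–5.333 Ma: Miocene.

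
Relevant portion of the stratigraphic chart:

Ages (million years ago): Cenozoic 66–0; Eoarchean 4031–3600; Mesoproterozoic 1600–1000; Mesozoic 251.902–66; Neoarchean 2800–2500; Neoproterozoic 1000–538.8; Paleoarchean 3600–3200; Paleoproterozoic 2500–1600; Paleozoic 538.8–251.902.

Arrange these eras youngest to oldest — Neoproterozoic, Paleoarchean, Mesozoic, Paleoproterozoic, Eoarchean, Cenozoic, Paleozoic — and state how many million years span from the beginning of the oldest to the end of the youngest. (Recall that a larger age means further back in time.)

Start ages (Ma): Eoarchean 4031, Paleoarchean 3600, Paleoproterozoic 2500, Neoproterozoic 1000, Paleozoic 538.8, Mesozoic 251.902, Cenozoic 66.
Ordered youngest to oldest: Cenozoic, Mesozoic, Paleozoic, Neoproterozoic, Paleoproterozoic, Paleoarchean, Eoarchean.
Span = 4031 − 0 = 4031 Myr.

Cenozoic, Mesozoic, Paleozoic, Neoproterozoic, Paleoproterozoic, Paleoarchean, Eoarchean; total span 4031 Myr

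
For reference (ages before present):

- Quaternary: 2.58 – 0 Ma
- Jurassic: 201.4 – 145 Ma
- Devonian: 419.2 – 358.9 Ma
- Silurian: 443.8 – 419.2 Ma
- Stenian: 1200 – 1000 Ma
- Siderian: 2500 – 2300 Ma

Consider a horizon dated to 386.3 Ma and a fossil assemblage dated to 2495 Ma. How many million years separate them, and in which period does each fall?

Elapsed time: 2495 − 386.3 = 2108.7 Myr.
386.3 Ma lies within 419.2–358.9 Ma: Devonian.
2495 Ma lies within 2500–2300 Ma: Siderian.

2108.7 million years apart; the first in the Devonian, the second in the Siderian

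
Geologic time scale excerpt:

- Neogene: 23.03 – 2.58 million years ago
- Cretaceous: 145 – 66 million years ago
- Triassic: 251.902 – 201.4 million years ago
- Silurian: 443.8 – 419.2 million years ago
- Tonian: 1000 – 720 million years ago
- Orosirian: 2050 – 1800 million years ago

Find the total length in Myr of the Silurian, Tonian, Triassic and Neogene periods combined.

375.552 million years

Each duration: Silurian = 24.6; Tonian = 280; Triassic = 50.502; Neogene = 20.45.
Sum: 24.6 + 280 + 50.502 + 20.45 = 375.552 Myr.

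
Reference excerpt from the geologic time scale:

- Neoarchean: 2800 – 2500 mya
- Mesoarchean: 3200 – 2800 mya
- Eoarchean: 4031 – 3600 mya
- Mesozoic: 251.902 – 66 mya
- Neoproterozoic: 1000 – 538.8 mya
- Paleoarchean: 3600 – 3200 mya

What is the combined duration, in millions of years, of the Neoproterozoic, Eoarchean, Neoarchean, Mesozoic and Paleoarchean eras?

Duration is start − end for each: (1000 − 538.8) + (4031 − 3600) + (2800 − 2500) + (251.902 − 66) + (3600 − 3200).
That is 461.2 + 431 + 300 + 185.902 + 400, which totals 1778.102 million years.

1778.102 million years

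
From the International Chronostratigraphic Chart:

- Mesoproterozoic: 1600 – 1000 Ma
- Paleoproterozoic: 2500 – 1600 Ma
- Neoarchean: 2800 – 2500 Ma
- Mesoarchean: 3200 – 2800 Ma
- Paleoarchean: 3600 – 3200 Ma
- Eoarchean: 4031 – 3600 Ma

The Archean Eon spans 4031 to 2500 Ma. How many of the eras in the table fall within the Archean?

Eras inside 4031–2500 Ma: Eoarchean, Paleoarchean, Mesoarchean, Neoarchean — 4 in total.

4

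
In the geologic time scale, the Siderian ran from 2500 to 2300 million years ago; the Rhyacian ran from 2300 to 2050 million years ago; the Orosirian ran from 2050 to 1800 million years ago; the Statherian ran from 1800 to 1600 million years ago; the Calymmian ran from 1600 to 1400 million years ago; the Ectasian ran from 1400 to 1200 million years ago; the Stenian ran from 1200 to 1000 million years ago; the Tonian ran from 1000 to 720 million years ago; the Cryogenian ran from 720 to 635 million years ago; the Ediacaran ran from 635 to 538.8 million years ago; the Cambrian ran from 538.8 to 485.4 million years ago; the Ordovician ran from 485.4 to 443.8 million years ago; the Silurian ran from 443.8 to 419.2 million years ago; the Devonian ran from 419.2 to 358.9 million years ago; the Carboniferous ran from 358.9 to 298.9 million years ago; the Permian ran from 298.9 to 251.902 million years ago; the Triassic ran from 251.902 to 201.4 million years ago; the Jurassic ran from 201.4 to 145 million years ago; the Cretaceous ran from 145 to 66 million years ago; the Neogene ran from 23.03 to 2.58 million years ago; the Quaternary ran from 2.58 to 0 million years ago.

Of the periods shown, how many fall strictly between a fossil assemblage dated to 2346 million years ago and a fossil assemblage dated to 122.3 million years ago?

2346 Ma sits inside the Siderian (2500–2300) and 122.3 Ma inside the Cretaceous (145–66); neither of those is wholly between the two dates.
The listed periods lying completely between them are Rhyacian, Orosirian, Statherian, Calymmian, Ectasian, Stenian, Tonian, Cryogenian, Ediacaran, Cambrian, Ordovician, Silurian, Devonian, Carboniferous, Permian, Triassic, Jurassic — 17 in all.

17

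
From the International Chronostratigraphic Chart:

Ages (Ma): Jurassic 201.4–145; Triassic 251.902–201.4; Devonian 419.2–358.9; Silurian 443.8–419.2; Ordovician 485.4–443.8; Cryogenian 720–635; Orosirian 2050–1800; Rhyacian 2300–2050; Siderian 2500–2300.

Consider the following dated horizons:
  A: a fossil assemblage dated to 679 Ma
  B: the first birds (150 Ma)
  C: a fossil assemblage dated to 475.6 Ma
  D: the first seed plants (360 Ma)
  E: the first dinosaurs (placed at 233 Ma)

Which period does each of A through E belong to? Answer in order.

Match each age against the start–end ranges in the excerpt: A = 679 Ma → Cryogenian (720–635); B = 150 Ma → Jurassic (201.4–145); C = 475.6 Ma → Ordovician (485.4–443.8); D = 360 Ma → Devonian (419.2–358.9); E = 233 Ma → Triassic (251.902–201.4).

A — Cryogenian; B — Jurassic; C — Ordovician; D — Devonian; E — Triassic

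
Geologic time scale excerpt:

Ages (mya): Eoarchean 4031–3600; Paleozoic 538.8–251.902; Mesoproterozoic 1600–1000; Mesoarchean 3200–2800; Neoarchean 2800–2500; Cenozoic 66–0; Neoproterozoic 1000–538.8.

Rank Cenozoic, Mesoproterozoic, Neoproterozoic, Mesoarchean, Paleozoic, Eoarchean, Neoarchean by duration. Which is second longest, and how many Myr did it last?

Start − end for each: Cenozoic 66 − 0 = 66; Mesoproterozoic 1600 − 1000 = 600; Neoproterozoic 1000 − 538.8 = 461.2; Mesoarchean 3200 − 2800 = 400; Paleozoic 538.8 − 251.902 = 286.898; Eoarchean 4031 − 3600 = 431; Neoarchean 2800 − 2500 = 300.
Ranking these from longest: Mesoproterozoic > Neoproterozoic > Eoarchean > Mesoarchean > Neoarchean > Paleozoic > Cenozoic.
Position 2 in that ranking is Neoproterozoic, which lasted 461.2 Myr.

Neoproterozoic, 461.2 million years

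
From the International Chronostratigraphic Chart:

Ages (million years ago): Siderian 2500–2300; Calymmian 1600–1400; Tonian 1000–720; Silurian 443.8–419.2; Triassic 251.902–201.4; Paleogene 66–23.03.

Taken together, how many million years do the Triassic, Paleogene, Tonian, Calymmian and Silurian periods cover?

Each duration: Triassic = 50.502; Paleogene = 42.97; Tonian = 280; Calymmian = 200; Silurian = 24.6.
Sum: 50.502 + 42.97 + 280 + 200 + 24.6 = 598.072 Myr.

598.072 million years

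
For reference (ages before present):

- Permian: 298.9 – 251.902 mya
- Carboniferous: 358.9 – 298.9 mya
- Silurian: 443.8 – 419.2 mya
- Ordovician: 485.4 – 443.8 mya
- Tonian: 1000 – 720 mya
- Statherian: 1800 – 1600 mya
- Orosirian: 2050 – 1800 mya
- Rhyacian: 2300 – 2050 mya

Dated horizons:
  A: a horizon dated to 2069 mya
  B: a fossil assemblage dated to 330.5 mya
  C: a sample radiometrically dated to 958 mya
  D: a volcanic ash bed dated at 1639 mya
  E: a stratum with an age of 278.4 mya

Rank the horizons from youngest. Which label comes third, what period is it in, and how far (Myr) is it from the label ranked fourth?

C, in the Tonian; 681 million years to D

Sorted youngest-first by Ma: E (278.4), B (330.5), C (958), D (1639), A (2069).
The third youngest is C at 958 Ma, which lies in 1000–720 Ma: the Tonian.
The fourth youngest is D at 1639 Ma; separation = |958 − 1639| = 681 Myr.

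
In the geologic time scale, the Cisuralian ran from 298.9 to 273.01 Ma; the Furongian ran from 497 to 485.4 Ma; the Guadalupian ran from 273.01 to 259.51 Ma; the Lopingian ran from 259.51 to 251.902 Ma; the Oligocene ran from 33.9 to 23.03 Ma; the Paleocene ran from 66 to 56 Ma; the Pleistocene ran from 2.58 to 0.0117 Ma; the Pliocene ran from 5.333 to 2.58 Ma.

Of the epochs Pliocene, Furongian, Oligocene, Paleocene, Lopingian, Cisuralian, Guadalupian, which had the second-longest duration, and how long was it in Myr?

Guadalupian, 13.5 million years

Durations: Pliocene 2.753; Furongian 11.6; Oligocene 10.87; Paleocene 10; Lopingian 7.608; Cisuralian 25.89; Guadalupian 13.5 Myr.
Sorted longest-first: Cisuralian (25.89), Guadalupian (13.5), Furongian (11.6), Oligocene (10.87), Paleocene (10), Lopingian (7.608), Pliocene (2.753).
The second longest is Guadalupian at 13.5 Myr.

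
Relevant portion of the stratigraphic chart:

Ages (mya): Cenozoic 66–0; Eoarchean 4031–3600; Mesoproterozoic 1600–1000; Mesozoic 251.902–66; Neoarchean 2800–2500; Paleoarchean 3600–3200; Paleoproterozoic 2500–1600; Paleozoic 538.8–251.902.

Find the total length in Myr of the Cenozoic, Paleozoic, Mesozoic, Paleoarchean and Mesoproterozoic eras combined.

Each duration: Cenozoic = 66; Paleozoic = 286.898; Mesozoic = 185.902; Paleoarchean = 400; Mesoproterozoic = 600.
Sum: 66 + 286.898 + 185.902 + 400 + 600 = 1538.8 Myr.

1538.8 million years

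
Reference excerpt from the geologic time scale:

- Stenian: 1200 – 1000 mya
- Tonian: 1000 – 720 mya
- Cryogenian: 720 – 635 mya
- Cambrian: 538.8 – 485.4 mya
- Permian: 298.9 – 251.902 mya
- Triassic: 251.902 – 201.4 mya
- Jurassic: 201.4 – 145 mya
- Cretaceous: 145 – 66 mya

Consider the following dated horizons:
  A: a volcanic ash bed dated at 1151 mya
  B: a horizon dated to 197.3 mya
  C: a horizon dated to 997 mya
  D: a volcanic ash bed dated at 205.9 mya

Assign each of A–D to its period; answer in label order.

A: 1151 Ma lies in 1200–1000 Ma, so Stenian.
B: 197.3 Ma lies in 201.4–145 Ma, so Jurassic.
C: 997 Ma lies in 1000–720 Ma, so Tonian.
D: 205.9 Ma lies in 251.902–201.4 Ma, so Triassic.

A — Stenian; B — Jurassic; C — Tonian; D — Triassic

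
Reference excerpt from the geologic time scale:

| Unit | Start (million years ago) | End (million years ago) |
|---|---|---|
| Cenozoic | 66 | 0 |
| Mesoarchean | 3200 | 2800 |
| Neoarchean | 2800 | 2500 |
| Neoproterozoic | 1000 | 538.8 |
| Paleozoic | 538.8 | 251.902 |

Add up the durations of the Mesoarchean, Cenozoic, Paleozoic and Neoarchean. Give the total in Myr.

Duration is start − end for each: (3200 − 2800) + (66 − 0) + (538.8 − 251.902) + (2800 − 2500).
That is 400 + 66 + 286.898 + 300, which totals 1052.898 million years.

1052.898 million years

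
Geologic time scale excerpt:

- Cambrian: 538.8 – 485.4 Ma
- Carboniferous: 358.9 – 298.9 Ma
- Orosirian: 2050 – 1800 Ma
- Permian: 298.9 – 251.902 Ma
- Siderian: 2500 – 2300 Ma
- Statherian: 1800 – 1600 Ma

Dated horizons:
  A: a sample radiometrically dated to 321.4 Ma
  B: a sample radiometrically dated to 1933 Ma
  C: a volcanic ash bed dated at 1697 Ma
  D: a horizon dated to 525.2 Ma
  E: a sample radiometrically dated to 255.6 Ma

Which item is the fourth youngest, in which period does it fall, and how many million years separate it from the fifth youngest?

C, in the Statherian; 236 million years to B

Smaller Ma means younger, so youngest first: E 255.6 < A 321.4 < D 525.2 < C 1697 < B 1933.
Counting 4 along gives C (1697 Ma); the excerpt puts that inside the Statherian, 1800–1600 Ma.
Next in line is B (1933 Ma), and 1933 − 1697 = 236 Myr.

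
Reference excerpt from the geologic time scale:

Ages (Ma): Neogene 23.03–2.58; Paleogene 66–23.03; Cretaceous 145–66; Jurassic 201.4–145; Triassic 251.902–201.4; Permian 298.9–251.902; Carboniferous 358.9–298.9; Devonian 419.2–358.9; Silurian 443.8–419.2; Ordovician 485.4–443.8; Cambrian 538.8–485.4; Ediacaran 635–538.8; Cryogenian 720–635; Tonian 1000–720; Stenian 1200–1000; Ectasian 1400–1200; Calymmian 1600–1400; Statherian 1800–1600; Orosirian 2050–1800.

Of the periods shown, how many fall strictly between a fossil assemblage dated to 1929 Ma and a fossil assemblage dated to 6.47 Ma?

The older date is 1929 Ma and the younger is 6.47 Ma.
Periods with start < 1929 and end > 6.47 Ma: Statherian (1800–1600), Calymmian (1600–1400), Ectasian (1400–1200), Stenian (1200–1000), Tonian (1000–720), Cryogenian (720–635), Ediacaran (635–538.8), Cambrian (538.8–485.4), Ordovician (485.4–443.8), Silurian (443.8–419.2), Devonian (419.2–358.9), Carboniferous (358.9–298.9), Permian (298.9–251.902), Triassic (251.902–201.4), Jurassic (201.4–145), Cretaceous (145–66), Paleogene (66–23.03).
That is 17 complete periods.

17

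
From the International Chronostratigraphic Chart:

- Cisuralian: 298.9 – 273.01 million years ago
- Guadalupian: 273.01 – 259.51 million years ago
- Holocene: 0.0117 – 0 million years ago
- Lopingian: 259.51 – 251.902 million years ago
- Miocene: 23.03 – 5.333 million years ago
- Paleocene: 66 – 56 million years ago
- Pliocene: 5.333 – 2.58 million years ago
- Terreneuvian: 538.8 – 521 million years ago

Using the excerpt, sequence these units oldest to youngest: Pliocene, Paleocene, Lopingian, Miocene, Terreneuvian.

Terreneuvian → Lopingian → Paleocene → Miocene → Pliocene

Sorting by start age (descending Ma, since larger Ma = older): Terreneuvian start 538.8, Lopingian start 259.51, Paleocene start 66, Miocene start 23.03, Pliocene start 5.333.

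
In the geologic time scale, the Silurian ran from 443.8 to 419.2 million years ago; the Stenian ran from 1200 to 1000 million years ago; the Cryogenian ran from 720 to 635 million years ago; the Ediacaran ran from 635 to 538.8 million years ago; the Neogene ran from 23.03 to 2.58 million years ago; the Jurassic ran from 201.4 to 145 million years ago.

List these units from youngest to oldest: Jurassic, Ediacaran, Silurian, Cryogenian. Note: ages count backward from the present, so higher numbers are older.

Jurassic, Silurian, Ediacaran, Cryogenian

The oldest of these is Cryogenian (starts 720 Ma) and the youngest is Jurassic (ends 145 Ma).
In between, by decreasing start age: Ediacaran (635), Silurian (443.8).
Listing youngest first means reversing that sequence.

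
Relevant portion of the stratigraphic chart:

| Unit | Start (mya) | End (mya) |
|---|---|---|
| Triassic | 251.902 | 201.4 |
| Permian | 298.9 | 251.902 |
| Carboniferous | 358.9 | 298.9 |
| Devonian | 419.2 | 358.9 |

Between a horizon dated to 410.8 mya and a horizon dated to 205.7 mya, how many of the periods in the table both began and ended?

2

410.8 Ma sits inside the Devonian (419.2–358.9) and 205.7 Ma inside the Triassic (251.902–201.4); neither of those is wholly between the two dates.
The listed periods lying completely between them are Carboniferous, Permian — 2 in all.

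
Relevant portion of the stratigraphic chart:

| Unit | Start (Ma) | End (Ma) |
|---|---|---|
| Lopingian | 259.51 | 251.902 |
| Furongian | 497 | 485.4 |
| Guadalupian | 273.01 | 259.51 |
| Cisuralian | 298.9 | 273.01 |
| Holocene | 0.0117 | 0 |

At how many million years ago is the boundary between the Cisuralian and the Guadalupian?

273.01 Ma

The Cisuralian ends and the Guadalupian begins at 273.01 Ma.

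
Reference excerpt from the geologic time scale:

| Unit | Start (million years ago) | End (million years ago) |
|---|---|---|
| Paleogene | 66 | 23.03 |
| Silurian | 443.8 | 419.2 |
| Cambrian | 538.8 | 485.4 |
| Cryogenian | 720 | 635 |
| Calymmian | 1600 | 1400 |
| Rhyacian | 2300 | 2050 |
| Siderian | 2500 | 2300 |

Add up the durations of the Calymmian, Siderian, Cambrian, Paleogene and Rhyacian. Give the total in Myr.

Duration is start − end for each: (1600 − 1400) + (2500 − 2300) + (538.8 − 485.4) + (66 − 23.03) + (2300 − 2050).
That is 200 + 200 + 53.4 + 42.97 + 250, which totals 746.37 million years.

746.37 million years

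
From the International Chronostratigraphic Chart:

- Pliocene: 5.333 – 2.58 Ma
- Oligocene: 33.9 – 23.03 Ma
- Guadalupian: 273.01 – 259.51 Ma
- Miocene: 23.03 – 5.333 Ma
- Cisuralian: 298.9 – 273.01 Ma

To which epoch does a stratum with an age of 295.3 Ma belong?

295.3 Ma lies between 298.9 and 273.01 Ma, so it falls in the Cisuralian.

Cisuralian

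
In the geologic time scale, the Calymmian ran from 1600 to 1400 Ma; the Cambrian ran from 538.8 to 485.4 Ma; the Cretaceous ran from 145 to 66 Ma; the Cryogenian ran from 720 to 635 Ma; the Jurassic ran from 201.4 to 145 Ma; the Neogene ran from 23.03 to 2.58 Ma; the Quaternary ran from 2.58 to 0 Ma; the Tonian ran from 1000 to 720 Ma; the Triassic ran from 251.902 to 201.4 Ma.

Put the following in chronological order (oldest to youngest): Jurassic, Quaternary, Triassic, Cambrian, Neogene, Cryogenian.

The oldest of these is Cryogenian (starts 720 Ma) and the youngest is Quaternary (ends 0 Ma).
In between, by decreasing start age: Cambrian (538.8), Triassic (251.902), Jurassic (201.4), Neogene (23.03).

Cryogenian → Cambrian → Triassic → Jurassic → Neogene → Quaternary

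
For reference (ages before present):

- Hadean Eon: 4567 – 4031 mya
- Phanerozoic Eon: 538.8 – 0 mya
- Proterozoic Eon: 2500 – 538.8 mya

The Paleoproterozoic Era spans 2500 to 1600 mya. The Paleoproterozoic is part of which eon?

The Paleoproterozoic (2500–1600 Ma) lies entirely within 2500–538.8 Ma, the Proterozoic Eon.

Proterozoic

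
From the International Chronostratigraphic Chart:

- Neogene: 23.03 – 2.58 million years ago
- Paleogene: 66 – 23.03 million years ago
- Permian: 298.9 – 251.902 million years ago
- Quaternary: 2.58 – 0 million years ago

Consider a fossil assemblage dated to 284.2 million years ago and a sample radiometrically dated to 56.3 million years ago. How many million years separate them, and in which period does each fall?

Elapsed time: 284.2 − 56.3 = 227.9 Myr.
284.2 Ma lies within 298.9–251.902 Ma: Permian.
56.3 Ma lies within 66–23.03 Ma: Paleogene.

227.9 million years apart; the first in the Permian, the second in the Paleogene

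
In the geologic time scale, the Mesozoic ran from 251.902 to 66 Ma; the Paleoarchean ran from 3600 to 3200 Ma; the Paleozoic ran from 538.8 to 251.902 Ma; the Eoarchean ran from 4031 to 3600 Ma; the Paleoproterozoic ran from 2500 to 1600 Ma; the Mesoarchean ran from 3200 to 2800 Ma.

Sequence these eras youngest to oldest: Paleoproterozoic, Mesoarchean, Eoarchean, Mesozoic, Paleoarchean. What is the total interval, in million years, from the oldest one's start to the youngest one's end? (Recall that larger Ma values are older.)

Start ages (Ma): Eoarchean 4031, Paleoarchean 3600, Mesoarchean 3200, Paleoproterozoic 2500, Mesozoic 251.902.
Ordered youngest to oldest: Mesozoic, Paleoproterozoic, Mesoarchean, Paleoarchean, Eoarchean.
Span = 4031 − 66 = 3965 Myr.

Mesozoic → Paleoproterozoic → Mesoarchean → Paleoarchean → Eoarchean; total span 3965 Myr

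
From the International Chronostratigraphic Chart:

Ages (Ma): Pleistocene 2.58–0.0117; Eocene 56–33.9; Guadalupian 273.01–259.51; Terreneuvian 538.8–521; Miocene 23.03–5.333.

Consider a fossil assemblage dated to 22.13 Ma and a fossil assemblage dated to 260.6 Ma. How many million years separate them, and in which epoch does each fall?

Elapsed time: 260.6 − 22.13 = 238.47 Myr.
22.13 Ma lies within 23.03–5.333 Ma: Miocene.
260.6 Ma lies within 273.01–259.51 Ma: Guadalupian.

238.47 million years apart; the first in the Miocene, the second in the Guadalupian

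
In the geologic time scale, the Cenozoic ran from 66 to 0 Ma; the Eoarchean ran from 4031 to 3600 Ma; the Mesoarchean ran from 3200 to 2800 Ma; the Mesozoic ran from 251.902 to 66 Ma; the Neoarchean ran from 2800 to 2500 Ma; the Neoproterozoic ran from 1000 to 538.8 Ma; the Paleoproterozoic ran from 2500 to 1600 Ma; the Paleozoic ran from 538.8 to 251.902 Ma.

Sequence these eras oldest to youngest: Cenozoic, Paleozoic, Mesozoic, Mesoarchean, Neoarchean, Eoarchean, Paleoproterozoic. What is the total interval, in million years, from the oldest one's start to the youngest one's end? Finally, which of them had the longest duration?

Start ages (Ma): Eoarchean 4031, Mesoarchean 3200, Neoarchean 2800, Paleoproterozoic 2500, Paleozoic 538.8, Mesozoic 251.902, Cenozoic 66.
Ordered oldest to youngest: Eoarchean, Mesoarchean, Neoarchean, Paleoproterozoic, Paleozoic, Mesozoic, Cenozoic.
Span = 4031 − 0 = 4031 Myr.
Durations: Mesoarchean 400, Paleozoic 286.898, Neoarchean 300, Mesozoic 185.902, Eoarchean 431, Paleoproterozoic 900, Cenozoic 66 → longest is Paleoproterozoic (900 Myr).

Eoarchean, Mesoarchean, Neoarchean, Paleoproterozoic, Paleozoic, Mesozoic, Cenozoic; total span 4031 Myr; longest is Paleoproterozoic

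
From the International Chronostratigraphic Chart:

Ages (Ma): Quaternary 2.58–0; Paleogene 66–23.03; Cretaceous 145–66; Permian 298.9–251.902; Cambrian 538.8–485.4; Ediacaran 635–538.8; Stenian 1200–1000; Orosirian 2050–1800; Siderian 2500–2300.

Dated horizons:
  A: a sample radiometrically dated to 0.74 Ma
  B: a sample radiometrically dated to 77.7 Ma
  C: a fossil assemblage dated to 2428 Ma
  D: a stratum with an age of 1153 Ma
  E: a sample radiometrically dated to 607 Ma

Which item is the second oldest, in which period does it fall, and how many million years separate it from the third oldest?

Sorted oldest-first by Ma: C (2428), D (1153), E (607), B (77.7), A (0.74).
The second oldest is D at 1153 Ma, which lies in 1200–1000 Ma: the Stenian.
The third oldest is E at 607 Ma; separation = |1153 − 607| = 546 Myr.

D, in the Stenian; 546 million years to E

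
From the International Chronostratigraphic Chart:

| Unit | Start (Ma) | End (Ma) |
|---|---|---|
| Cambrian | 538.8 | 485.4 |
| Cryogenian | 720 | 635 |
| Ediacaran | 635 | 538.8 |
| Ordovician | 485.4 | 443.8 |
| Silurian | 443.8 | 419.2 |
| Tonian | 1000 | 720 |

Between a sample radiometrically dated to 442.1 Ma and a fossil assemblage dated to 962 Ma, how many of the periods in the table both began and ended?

4

The older date is 962 Ma and the younger is 442.1 Ma.
Periods with start < 962 and end > 442.1 Ma: Cryogenian (720–635), Ediacaran (635–538.8), Cambrian (538.8–485.4), Ordovician (485.4–443.8).
That is 4 complete periods.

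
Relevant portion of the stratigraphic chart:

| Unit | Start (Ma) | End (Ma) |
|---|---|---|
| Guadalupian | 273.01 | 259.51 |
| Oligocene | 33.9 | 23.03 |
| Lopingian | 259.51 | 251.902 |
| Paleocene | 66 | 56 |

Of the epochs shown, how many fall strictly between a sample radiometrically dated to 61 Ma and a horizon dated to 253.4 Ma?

0

The older date is 253.4 Ma and the younger is 61 Ma.
No epoch both begins after 253.4 Ma and ends before 61 Ma, so the count is 0.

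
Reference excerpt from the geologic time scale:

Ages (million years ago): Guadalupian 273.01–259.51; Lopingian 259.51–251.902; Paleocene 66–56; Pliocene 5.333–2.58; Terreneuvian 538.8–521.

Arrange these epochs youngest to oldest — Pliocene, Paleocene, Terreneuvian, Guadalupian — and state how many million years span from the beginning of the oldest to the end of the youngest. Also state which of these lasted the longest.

Pliocene, Paleocene, Guadalupian, Terreneuvian; total span 536.22 Myr; longest is Terreneuvian

Start ages (Ma): Terreneuvian 538.8, Guadalupian 273.01, Paleocene 66, Pliocene 5.333.
Ordered youngest to oldest: Pliocene, Paleocene, Guadalupian, Terreneuvian.
Span = 538.8 − 2.58 = 536.22 Myr.
Durations: Pliocene 2.753, Terreneuvian 17.8, Guadalupian 13.5, Paleocene 10 → longest is Terreneuvian (17.8 Myr).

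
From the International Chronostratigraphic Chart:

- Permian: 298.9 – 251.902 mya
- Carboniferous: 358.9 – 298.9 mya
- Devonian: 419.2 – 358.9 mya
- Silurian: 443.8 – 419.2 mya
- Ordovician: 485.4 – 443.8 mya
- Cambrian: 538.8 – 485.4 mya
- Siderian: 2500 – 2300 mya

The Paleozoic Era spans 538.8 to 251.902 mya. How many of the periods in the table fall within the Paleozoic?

Periods inside 538.8–251.902 Ma: Cambrian, Ordovician, Silurian, Devonian, Carboniferous, Permian — 6 in total.

6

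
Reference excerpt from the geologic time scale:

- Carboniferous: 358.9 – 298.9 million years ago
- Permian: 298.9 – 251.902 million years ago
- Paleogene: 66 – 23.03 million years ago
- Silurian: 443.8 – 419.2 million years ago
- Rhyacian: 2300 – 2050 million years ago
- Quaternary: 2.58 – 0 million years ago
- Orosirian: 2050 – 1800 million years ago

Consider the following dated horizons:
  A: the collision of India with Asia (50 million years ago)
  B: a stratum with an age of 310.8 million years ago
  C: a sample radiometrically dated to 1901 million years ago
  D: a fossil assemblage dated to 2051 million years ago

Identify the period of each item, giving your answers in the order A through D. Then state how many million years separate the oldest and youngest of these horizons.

A — Paleogene; B — Carboniferous; C — Orosirian; D — Rhyacian; span 2001 million years

A: 50 Ma lies in 66–23.03 Ma, so Paleogene.
B: 310.8 Ma lies in 358.9–298.9 Ma, so Carboniferous.
C: 1901 Ma lies in 2050–1800 Ma, so Orosirian.
D: 2051 Ma lies in 2300–2050 Ma, so Rhyacian.
Oldest = 2051 Ma, youngest = 50 Ma → span 2001 Myr.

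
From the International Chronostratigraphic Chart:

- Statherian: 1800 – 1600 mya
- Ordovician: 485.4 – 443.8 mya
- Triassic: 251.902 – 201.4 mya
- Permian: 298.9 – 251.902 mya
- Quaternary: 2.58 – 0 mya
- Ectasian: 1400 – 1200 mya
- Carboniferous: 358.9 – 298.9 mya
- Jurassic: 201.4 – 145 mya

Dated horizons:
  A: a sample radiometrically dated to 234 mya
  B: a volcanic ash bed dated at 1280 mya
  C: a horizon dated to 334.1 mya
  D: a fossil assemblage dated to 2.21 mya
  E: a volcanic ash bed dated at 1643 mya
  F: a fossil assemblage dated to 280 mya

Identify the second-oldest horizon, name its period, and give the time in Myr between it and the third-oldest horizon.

Sorted oldest-first by Ma: E (1643), B (1280), C (334.1), F (280), A (234), D (2.21).
The second oldest is B at 1280 Ma, which lies in 1400–1200 Ma: the Ectasian.
The third oldest is C at 334.1 Ma; separation = |1280 − 334.1| = 945.9 Myr.

B, in the Ectasian; 945.9 million years to C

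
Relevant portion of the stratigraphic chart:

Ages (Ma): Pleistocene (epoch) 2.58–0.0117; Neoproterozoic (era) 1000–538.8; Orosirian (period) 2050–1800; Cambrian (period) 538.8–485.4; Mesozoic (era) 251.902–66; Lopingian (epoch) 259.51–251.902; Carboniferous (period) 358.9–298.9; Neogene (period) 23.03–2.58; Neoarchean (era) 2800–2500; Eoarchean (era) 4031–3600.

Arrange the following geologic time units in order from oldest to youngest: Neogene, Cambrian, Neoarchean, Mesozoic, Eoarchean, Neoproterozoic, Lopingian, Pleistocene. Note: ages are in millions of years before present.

Read off each span (Ma): Neogene 23.03–2.58; Cambrian 538.8–485.4; Neoarchean 2800–2500; Mesozoic 251.902–66; Eoarchean 4031–3600; Neoproterozoic 1000–538.8; Lopingian 259.51–251.902; Pleistocene 2.58–0.0117.
Larger Ma is older, so oldest→youngest is Eoarchean, Neoarchean, Neoproterozoic, Cambrian, Lopingian, Mesozoic, Neogene, Pleistocene.

Eoarchean, then Neoarchean, then Neoproterozoic, then Cambrian, then Lopingian, then Mesozoic, then Neogene, then Pleistocene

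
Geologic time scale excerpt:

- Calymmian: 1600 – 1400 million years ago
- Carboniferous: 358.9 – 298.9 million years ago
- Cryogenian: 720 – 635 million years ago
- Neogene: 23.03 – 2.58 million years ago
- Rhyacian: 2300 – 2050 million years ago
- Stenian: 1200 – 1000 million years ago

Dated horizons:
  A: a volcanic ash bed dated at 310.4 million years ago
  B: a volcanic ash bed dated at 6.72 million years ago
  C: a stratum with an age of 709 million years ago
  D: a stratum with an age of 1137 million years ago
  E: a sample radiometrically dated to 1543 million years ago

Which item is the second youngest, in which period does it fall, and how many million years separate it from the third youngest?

Smaller Ma means younger, so youngest first: B 6.72 < A 310.4 < C 709 < D 1137 < E 1543.
Counting 2 along gives A (310.4 Ma); the excerpt puts that inside the Carboniferous, 358.9–298.9 Ma.
Next in line is C (709 Ma), and 709 − 310.4 = 398.6 Myr.

A, in the Carboniferous; 398.6 million years to C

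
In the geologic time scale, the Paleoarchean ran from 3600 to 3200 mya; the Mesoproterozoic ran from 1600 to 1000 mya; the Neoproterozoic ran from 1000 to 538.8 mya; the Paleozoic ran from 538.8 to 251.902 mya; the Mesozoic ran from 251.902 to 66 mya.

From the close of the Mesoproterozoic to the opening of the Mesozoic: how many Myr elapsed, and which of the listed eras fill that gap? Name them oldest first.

The Mesoproterozoic closes at 1000 Ma and the Mesozoic opens at 251.902 Ma, so the interval is 1000 − 251.902 = 748.098 Myr.
An era fits inside if it starts at or after 1000 Ma and ends at or before 251.902 Ma; oldest first that gives Neoproterozoic, Paleozoic.

748.098 million years; Neoproterozoic, Paleozoic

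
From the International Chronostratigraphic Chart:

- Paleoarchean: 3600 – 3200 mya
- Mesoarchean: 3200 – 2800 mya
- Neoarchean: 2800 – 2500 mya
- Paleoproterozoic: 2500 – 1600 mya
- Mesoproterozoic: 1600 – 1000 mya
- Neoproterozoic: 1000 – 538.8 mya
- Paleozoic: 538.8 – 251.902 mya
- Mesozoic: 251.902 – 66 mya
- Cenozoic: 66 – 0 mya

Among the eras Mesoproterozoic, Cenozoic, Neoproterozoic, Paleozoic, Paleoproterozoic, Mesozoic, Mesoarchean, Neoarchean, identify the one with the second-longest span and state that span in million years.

Mesoproterozoic, 600 million years

Durations: Mesoproterozoic 600; Cenozoic 66; Neoproterozoic 461.2; Paleozoic 286.898; Paleoproterozoic 900; Mesozoic 185.902; Mesoarchean 400; Neoarchean 300 Myr.
Sorted longest-first: Paleoproterozoic (900), Mesoproterozoic (600), Neoproterozoic (461.2), Mesoarchean (400), Neoarchean (300), Paleozoic (286.898), Mesozoic (185.902), Cenozoic (66).
The second longest is Mesoproterozoic at 600 Myr.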